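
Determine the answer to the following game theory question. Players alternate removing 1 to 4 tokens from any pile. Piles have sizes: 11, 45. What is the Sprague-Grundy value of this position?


Subtraction set: {1, 2, 3, 4}
For this subtraction set, G(n) = n mod 5 (period = max + 1 = 5).
Pile 1 (size 11): G(11) = 11 mod 5 = 1
Pile 2 (size 45): G(45) = 45 mod 5 = 0
Total Grundy value = XOR of all: 1 XOR 0 = 1

1


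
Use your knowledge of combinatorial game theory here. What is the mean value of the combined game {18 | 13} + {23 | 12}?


G1 = {18 | 13}, G2 = {23 | 12}
Each is a switch {a | b} with numbers a > b; its mean value is (a + b)/2, and mean value is additive over game sums: m(G1 + G2) = m(G1) + m(G2).
Mean of G1 = (18 + (13))/2 = 31/2 = 31/2
Mean of G2 = (23 + (12))/2 = 35/2 = 35/2
Mean of G1 + G2 = 31/2 + 35/2 = 33

33


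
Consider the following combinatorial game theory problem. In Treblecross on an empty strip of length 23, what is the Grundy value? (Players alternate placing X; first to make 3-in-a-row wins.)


Treblecross: place X on empty cells; 3-in-a-row wins.
Playing within two cells of an existing X lets the opponent win at once, so sensible play treats the cells i-2..i+2 around each X as dead. The player left with no safe cell loses, so this is a normal-play take-away game on strips of safe cells.
Placing X at cell i (0-indexed) of a strip of k safe cells leaves independent strips of sizes max(0, i-2) and max(0, k-i-3). Hence G(k) = mex{ G(max(0,i-2)) XOR G(max(0,k-i-3)) : 0 <= i < k }, with G(0) = 0.
G(1): splits (0,0):0^0=0 -> mex({0}) = 1
G(2): splits (0,0):0^0=0 -> mex({0}) = 1
G(3): splits (0,0):0^0=0 -> mex({0}) = 1
G(4): splits (0,1):0^1=1 (0,0):0^0=0 -> mex({0, 1}) = 2
G(5): splits (0,2):0^1=1 (0,1):0^1=1 (0,0):0^0=0 -> mex({0, 1}) = 2
G(6) = mex({1}) = 0
G(7) = mex({0, 1, 2}) = 3
G(8) = mex({0, 1, 2}) = 3
G(9) = mex({0, 2}) = 1
G(10) = mex({0, 2, 3}) = 1
G(11) = mex({0, 3}) = 1
G(12) = mex({1, 3}) = 0
G(13) = mex({0, 1, 2, 3}) = 4
G(14) = mex({0, 1, 2}) = 3
G(15) = mex({0, 1, 2}) = 3
G(16) = mex({0, 1, 2, 4}) = 3
G(17) = mex({0, 1, 3, 4}) = 2
G(18) = mex({0, 1, 3, 4}) = 2
G(19) = mex({0, 1, 3, 5}) = 2
G(20) = mex({0, 1, 2, 3, 5}) = 4
G(21) = mex({0, 1, 2, 3, 5}) = 4
G(22) = mex({1, 2, 6}) = 0
G(23) = mex({0, 1, 2, 3, 4, 6}) = 5
Therefore G(23) = 5.

5


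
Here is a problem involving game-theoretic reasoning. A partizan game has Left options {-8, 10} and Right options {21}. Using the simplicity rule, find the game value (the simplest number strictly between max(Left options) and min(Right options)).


Left options: {-8, 10}, max = 10
Right options: {21}, min = 21
All options are numbers and max(Left) < min(Right), so by the simplicity theorem the value is the simplest (earliest-born) number strictly between 10 and 21.
Integers 11 through 20 all lie strictly between 10 and 21.
Among integers, the simplest (lowest birthday = smallest |n|; 0 is born on day 0, +-n on day n) is 11.
No non-integer in the interval can be simpler: if x is a non-integer in the interval, then floor(x) or ceil(x) also lies in the interval (the interval contains an integer), and both are proper prefixes of x's sign expansion, i.e. born earlier. So the game value is 11.
Game value = 11

11


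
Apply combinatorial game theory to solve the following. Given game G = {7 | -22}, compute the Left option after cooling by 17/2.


Original game: {7 | -22} (a switch {a | b} with a > b).
Cooling by t (for t below the temperature (a - b)/2 = 29/2) taxes each move by t: {a | b} cooled by t is {a - t | b + t}.
Cooling amount: t = 17/2
Cooled Left option: 7 - 17/2 = -3/2
Cooled Right option: -22 + 17/2 = -27/2
Cooled game: {-3/2 | -27/2}
Left option = -3/2

-3/2


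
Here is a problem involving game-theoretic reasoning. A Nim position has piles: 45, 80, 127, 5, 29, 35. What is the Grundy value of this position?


We need the XOR (exclusive or) of all pile sizes.
After XOR-ing pile 1 (size 45): 0 XOR 45 = 45
After XOR-ing pile 2 (size 80): 45 XOR 80 = 125
After XOR-ing pile 3 (size 127): 125 XOR 127 = 2
After XOR-ing pile 4 (size 5): 2 XOR 5 = 7
After XOR-ing pile 5 (size 29): 7 XOR 29 = 26
After XOR-ing pile 6 (size 35): 26 XOR 35 = 57
The Nim-value of this position is 57.

57


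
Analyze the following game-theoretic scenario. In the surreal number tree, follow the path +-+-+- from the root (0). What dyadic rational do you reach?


Sign expansion: +-+-+-
Rule: track bounds (lo, hi), initially (-inf, +inf). On '+', the current value becomes lo and we move to the simplest number in (value, hi): value + 1 if hi = +inf, otherwise the midpoint (value + hi)/2. On '-', the current value becomes hi and we move to value - 1 if lo = -inf, otherwise the midpoint (lo + value)/2.
Start at 0.
Step 1: sign = +, move right. Bounds: (0, +inf). Value = 1
Step 2: sign = -, move left. Bounds: (0, 1). Value = 1/2
Step 3: sign = +, move right. Bounds: (1/2, 1). Value = 3/4
Step 4: sign = -, move left. Bounds: (1/2, 3/4). Value = 5/8
Step 5: sign = +, move right. Bounds: (5/8, 3/4). Value = 11/16
Step 6: sign = -, move left. Bounds: (5/8, 11/16). Value = 21/32
The surreal number with sign expansion +-+-+- is 21/32.

21/32


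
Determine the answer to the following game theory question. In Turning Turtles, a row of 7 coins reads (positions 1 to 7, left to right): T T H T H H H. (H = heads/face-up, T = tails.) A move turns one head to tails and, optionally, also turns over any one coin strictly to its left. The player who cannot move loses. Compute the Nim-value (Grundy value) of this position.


Coins: T T H T H H H
Key fact: a single head at position k behaves exactly like a Nim heap of size k (turning it to T and optionally flipping a coin at j < k corresponds to moving the heap from k to j, or to 0), and heads combine as a disjunctive sum (two heads at the same place would cancel, matching j XOR j = 0). So the Nim-value is the XOR of the 1-indexed positions of the heads.
Face-up positions (1-indexed): [3, 5, 6, 7]
XOR 0 with 3: 0 XOR 3 = 3
XOR 3 with 5: 3 XOR 5 = 6
XOR 6 with 6: 6 XOR 6 = 0
XOR 0 with 7: 0 XOR 7 = 7
Nim-value = 7

7


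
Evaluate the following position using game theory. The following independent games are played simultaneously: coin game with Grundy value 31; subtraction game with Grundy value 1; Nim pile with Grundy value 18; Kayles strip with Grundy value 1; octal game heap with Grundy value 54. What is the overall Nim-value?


By the Sprague-Grundy theorem, the Grundy value of a sum of games is the XOR of individual Grundy values.
coin game: Grundy value = 31. Running XOR: 0 XOR 31 = 31
subtraction game: Grundy value = 1. Running XOR: 31 XOR 1 = 30
Nim pile: Grundy value = 18. Running XOR: 30 XOR 18 = 12
Kayles strip: Grundy value = 1. Running XOR: 12 XOR 1 = 13
octal game heap: Grundy value = 54. Running XOR: 13 XOR 54 = 59
The combined Grundy value is 59.

59


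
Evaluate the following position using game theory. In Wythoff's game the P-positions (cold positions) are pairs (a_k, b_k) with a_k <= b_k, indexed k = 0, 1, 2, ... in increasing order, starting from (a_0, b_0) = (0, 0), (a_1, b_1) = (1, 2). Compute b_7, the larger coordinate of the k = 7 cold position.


By Wythoff's theorem, a_k = floor(k * phi) and b_k = floor(k * phi^2) = a_k + k, where phi = (1 + sqrt(5))/2 is the golden ratio.
phi = (1 + sqrt(5))/2 = 1.618034
phi^2 = phi + 1 = 2.618034
k = 7
k * phi^2 = 7 * 2.618034 = 18.326238
b_7 = floor(k * phi^2) = 18 (check: a_7 + k = 11 + 7 = 18)

18


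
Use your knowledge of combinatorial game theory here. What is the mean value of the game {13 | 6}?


Game = {13 | 6}, a switch {a | b} with numbers a > b.
Its thermograph has left wall a - t and right wall b + t, which meet at t = (a - b)/2, where both equal (a + b)/2. So the mast (mean value) is at (a + b)/2.
Mean = (13 + (6))/2 = 19/2 = 19/2

19/2


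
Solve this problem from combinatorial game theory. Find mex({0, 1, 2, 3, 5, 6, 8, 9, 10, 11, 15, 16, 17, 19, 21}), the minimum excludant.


Set = {0, 1, 2, 3, 5, 6, 8, 9, 10, 11, 15, 16, 17, 19, 21}
0 is in the set.
1 is in the set.
2 is in the set.
3 is in the set.
4 is NOT in the set. This is the mex.
mex = 4

4


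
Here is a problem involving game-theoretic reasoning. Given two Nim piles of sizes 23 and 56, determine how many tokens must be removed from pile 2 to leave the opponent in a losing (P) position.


Piles: 23 and 56
Current XOR: 23 XOR 56 = 47 (non-zero, so this is an N-position).
To make the XOR zero, we need to find a move that balances the piles.
For pile 2 (size 56): target = 56 XOR 47 = 23
We reduce pile 2 from 56 to 23.
Tokens removed: 56 - 23 = 33
Verification: 23 XOR 23 = 0

33


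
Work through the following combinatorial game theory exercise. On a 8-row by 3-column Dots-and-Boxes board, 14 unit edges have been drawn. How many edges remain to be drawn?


Grid: 8 x 3 boxes, i.e. 9 rows and 4 columns of dots.
Horizontal edges: (rows + 1) * cols = 9 * 3 = 27
Vertical edges: rows * (cols + 1) = 8 * 4 = 32
Total edges: 27 + 32 = 59
Edges drawn: 14
Remaining: 59 - 14 = 45

45


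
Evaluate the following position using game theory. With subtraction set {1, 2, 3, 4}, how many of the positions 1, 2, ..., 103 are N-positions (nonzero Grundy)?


Subtraction set S = {1, 2, 3, 4}, so G(n) = n mod 5.
G(n) = 0 when n is a multiple of 5.
Multiples of 5 in [1, 103]: 20
N-positions (nonzero Grundy) = 103 - 20 = 83

83


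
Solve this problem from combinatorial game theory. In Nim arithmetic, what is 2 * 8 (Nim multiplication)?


Nim multiplication is bilinear over XOR: (u XOR v) * w = (u*w) XOR (v*w).
So we split each operand into its bit components and XOR the pairwise Nim products.
2 = 2 (as XOR of powers of 2).
8 = 8 (as XOR of powers of 2).
Using the standard Nim-product table on single bits:
  2*2 = 3,   2*4 = 8,   2*8 = 12,
  4*4 = 6,   4*8 = 11,  8*8 = 13,
and  1*x = x (identity), k*l = l*k (commutative).
Pairwise Nim products:
  2 * 8 = 12
XOR them: 12 = 12.
Result: 2 * 8 = 12 (in Nim).

12


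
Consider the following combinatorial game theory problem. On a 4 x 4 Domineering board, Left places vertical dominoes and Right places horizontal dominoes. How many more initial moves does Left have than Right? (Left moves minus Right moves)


Board is 4 x 4 (rows x cols).
Left (vertical) placements: (rows-1) * cols = 3 * 4 = 12
Right (horizontal) placements: rows * (cols-1) = 4 * 3 = 12
Advantage = Left - Right = 12 - 12 = 0

0


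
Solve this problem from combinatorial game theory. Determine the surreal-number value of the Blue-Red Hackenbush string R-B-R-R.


Edges (from ground): R-B-R-R
By Berlekamp's sign-expansion rule, a Blue-Red Hackenbush stalk has the value of the surreal number whose sign sequence is the edge sequence with B -> + and R -> -.
Sign sequence: -+--
Trace the sign expansion in the surreal number tree, starting from 0:
Edge 1: R (sign -) -> bounds (-inf, 0), value = -1
Edge 2: B (sign +) -> bounds (-1, 0), value = -1/2
Edge 3: R (sign -) -> bounds (-1, -1/2), value = -3/4
Edge 4: R (sign -) -> bounds (-1, -3/4), value = -7/8
Game value = -7/8

-7/8


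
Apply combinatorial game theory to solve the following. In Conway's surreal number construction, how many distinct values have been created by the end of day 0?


Day 0: {|} = 0 is born. Count = 1.
Day n: the number of surreal numbers born by day n is 2^(n+1) - 1.
By day 0: 2^1 - 1 = 1
By day 0: 1 surreal numbers.

1


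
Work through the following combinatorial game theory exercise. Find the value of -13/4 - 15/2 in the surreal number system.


x = -13/4, y = 15/2
Converting to common denominator: 4
x = -13/4, y = 30/4
x - y = -13/4 - 15/2 = -43/4

-43/4


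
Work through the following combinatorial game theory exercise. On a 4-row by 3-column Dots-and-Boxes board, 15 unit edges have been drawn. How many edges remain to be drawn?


Grid: 4 x 3 boxes, i.e. 5 rows and 4 columns of dots.
Horizontal edges: (rows + 1) * cols = 5 * 3 = 15
Vertical edges: rows * (cols + 1) = 4 * 4 = 16
Total edges: 15 + 16 = 31
Edges drawn: 15
Remaining: 31 - 15 = 16

16


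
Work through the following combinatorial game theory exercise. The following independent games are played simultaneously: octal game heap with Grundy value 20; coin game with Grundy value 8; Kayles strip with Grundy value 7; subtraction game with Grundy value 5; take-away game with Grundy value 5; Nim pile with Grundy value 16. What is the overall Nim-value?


By the Sprague-Grundy theorem, the Grundy value of a sum of games is the XOR of individual Grundy values.
octal game heap: Grundy value = 20. Running XOR: 0 XOR 20 = 20
coin game: Grundy value = 8. Running XOR: 20 XOR 8 = 28
Kayles strip: Grundy value = 7. Running XOR: 28 XOR 7 = 27
subtraction game: Grundy value = 5. Running XOR: 27 XOR 5 = 30
take-away game: Grundy value = 5. Running XOR: 30 XOR 5 = 27
Nim pile: Grundy value = 16. Running XOR: 27 XOR 16 = 11
The combined Grundy value is 11.

11


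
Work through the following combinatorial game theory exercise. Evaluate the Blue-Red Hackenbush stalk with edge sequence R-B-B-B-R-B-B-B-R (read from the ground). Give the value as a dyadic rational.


Edges (from ground): R-B-B-B-R-B-B-B-R
By Berlekamp's sign-expansion rule, a Blue-Red Hackenbush stalk has the value of the surreal number whose sign sequence is the edge sequence with B -> + and R -> -.
Sign sequence: -+++-+++-
Trace the sign expansion in the surreal number tree, starting from 0:
Edge 1: R (sign -) -> bounds (-inf, 0), value = -1
Edge 2: B (sign +) -> bounds (-1, 0), value = -1/2
Edge 3: B (sign +) -> bounds (-1/2, 0), value = -1/4
Edge 4: B (sign +) -> bounds (-1/4, 0), value = -1/8
Edge 5: R (sign -) -> bounds (-1/4, -1/8), value = -3/16
Edge 6: B (sign +) -> bounds (-3/16, -1/8), value = -5/32
Edge 7: B (sign +) -> bounds (-5/32, -1/8), value = -9/64
Edge 8: B (sign +) -> bounds (-9/64, -1/8), value = -17/128
Edge 9: R (sign -) -> bounds (-9/64, -17/128), value = -35/256
Game value = -35/256

-35/256


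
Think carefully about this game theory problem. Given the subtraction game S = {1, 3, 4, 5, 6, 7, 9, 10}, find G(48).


The subtraction set is S = {1, 3, 4, 5, 6, 7, 9, 10}.
G(k) = mex{ G(k - s) : s in S, s <= k }. We compute iteratively: G(0) = 0.
G(1) = mex({0}) = 1
G(2) = mex({1}) = 0
G(3) = mex({0}) = 1
G(4) = mex({0, 1}) = 2
G(5) = mex({0, 1, 2}) = 3
G(6) = mex({0, 1, 3}) = 2
G(7) = mex({0, 1, 2}) = 3
G(8) = mex({0, 1, 2, 3}) = 4
G(9) = mex({0, 1, 2, 3, 4}) = 5
G(10) = mex({0, 1, 2, 3, 5}) = 4
G(11) = mex({0, 1, 2, 3, 4}) = 5
G(12) = mex({0, 1, 2, 3, 4, 5}) = 6
G(13) = mex({1, 2, 3, 4, 5, 6}) = 0
G(14) = mex({0, 2, 3, 4, 5}) = 1
G(15) = mex({1, 2, 3, 4, 5, 6}) = 0
G(16) = mex({0, 2, 3, 4, 5, 6}) = 1
G(17) = mex({0, 1, 3, 4, 5, 6}) = 2
G(18) = mex({0, 1, 2, 4, 5, 6}) = 3
G(19) = mex({0, 1, 3, 4, 5, 6}) = 2
G(20) = mex({0, 1, 2, 4, 5}) = 3
G(21) = mex({0, 1, 2, 3, 5, 6}) = 4
G(22) = mex({0, 1, 2, 3, 4, 6}) = 5
Observe that G(13)..G(22) = 0, 1, 0, 1, 2, 3, 2, 3, 4, 5 repeats G(0)..G(9) = 0, 1, 0, 1, 2, 3, 2, 3, 4, 5.
For k >= max(S) = 10, G(k) is determined by the previous 10 values G(k-10)..G(k-1); a window of 10 consecutive values has recurred shifted by 13, so by induction G(k + 13) = G(k) for all k >= 0: the sequence is periodic from the start with period 13.
One period: G(0..12) = 0, 1, 0, 1, 2, 3, 2, 3, 4, 5, 4, 5, 6.
48 mod 13 = 9, so G(48) = G(9) = 5.

5


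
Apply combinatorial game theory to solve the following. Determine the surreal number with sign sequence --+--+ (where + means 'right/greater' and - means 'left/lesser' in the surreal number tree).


Sign expansion: --+--+
Rule: track bounds (lo, hi), initially (-inf, +inf). On '+', the current value becomes lo and we move to the simplest number in (value, hi): value + 1 if hi = +inf, otherwise the midpoint (value + hi)/2. On '-', the current value becomes hi and we move to value - 1 if lo = -inf, otherwise the midpoint (lo + value)/2.
Start at 0.
Step 1: sign = -, move left. Bounds: (-inf, 0). Value = -1
Step 2: sign = -, move left. Bounds: (-inf, -1). Value = -2
Step 3: sign = +, move right. Bounds: (-2, -1). Value = -3/2
Step 4: sign = -, move left. Bounds: (-2, -3/2). Value = -7/4
Step 5: sign = -, move left. Bounds: (-2, -7/4). Value = -15/8
Step 6: sign = +, move right. Bounds: (-15/8, -7/4). Value = -29/16
The surreal number with sign expansion --+--+ is -29/16.

-29/16


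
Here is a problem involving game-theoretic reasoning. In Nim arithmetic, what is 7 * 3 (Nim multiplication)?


Nim multiplication is bilinear over XOR: (u XOR v) * w = (u*w) XOR (v*w).
So we split each operand into its bit components and XOR the pairwise Nim products.
7 = 1 + 2 + 4 (as XOR of powers of 2).
3 = 1 + 2 (as XOR of powers of 2).
Using the standard Nim-product table on single bits:
  2*2 = 3,   2*4 = 8,   2*8 = 12,
  4*4 = 6,   4*8 = 11,  8*8 = 13,
and  1*x = x (identity), k*l = l*k (commutative).
Pairwise Nim products:
  1 * 1 = 1
  1 * 2 = 2
  2 * 1 = 2
  2 * 2 = 3
  4 * 1 = 4
  4 * 2 = 8
XOR them: 1 XOR 2 XOR 2 XOR 3 XOR 4 XOR 8 = 14.
Result: 7 * 3 = 14 (in Nim).

14


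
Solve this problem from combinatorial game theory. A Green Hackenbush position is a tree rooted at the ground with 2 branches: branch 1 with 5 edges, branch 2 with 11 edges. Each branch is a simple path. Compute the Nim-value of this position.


The tree has 2 branches from the ground vertex.
In Green Hackenbush, the Nim-value of a simple path of length k is k.
Branch 1: length 5, Nim-value = 5
Branch 2: length 11, Nim-value = 11
Total Nim-value = XOR of all branch values:
0 XOR 5 = 5
5 XOR 11 = 14
Nim-value of the tree = 14

14


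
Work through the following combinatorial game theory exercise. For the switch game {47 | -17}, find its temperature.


The game is {47 | -17}, a switch {a | b} with numbers a > b.
Cooling {a | b} by t gives {a - t | b + t}, which stops being hot when a - t = b + t, i.e. at t = (a - b)/2. So the temperature of a switch is (a - b)/2.
Temperature = (Left option - Right option) / 2
= (47 - (-17)) / 2
= 64 / 2
= 32

32


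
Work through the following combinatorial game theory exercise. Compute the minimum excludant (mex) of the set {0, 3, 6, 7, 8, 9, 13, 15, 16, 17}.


Set = {0, 3, 6, 7, 8, 9, 13, 15, 16, 17}
0 is in the set.
1 is NOT in the set. This is the mex.
mex = 1

1


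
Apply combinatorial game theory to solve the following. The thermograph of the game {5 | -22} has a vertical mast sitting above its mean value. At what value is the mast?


Game = {5 | -22}, a switch {a | b} with numbers a > b.
Its thermograph has left wall a - t and right wall b + t, which meet at t = (a - b)/2, where both equal (a + b)/2. So the mast (mean value) is at (a + b)/2.
Mean = (5 + (-22))/2 = -17/2 = -17/2

-17/2


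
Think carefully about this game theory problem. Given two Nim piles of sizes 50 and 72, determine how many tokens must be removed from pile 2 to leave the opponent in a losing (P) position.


Piles: 50 and 72
Current XOR: 50 XOR 72 = 122 (non-zero, so this is an N-position).
To make the XOR zero, we need to find a move that balances the piles.
For pile 2 (size 72): target = 72 XOR 122 = 50
We reduce pile 2 from 72 to 50.
Tokens removed: 72 - 50 = 22
Verification: 50 XOR 50 = 0

22


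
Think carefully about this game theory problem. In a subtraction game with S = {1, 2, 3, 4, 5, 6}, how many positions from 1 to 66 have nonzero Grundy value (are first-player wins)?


Subtraction set S = {1, 2, 3, 4, 5, 6}, so G(n) = n mod 7.
G(n) = 0 when n is a multiple of 7.
Multiples of 7 in [1, 66]: 9
N-positions (nonzero Grundy) = 66 - 9 = 57

57


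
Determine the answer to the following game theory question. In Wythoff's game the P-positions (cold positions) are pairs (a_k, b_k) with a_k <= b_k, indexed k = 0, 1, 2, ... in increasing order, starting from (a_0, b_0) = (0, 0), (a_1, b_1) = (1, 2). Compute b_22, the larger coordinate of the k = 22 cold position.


By Wythoff's theorem, a_k = floor(k * phi) and b_k = floor(k * phi^2) = a_k + k, where phi = (1 + sqrt(5))/2 is the golden ratio.
phi = (1 + sqrt(5))/2 = 1.618034
phi^2 = phi + 1 = 2.618034
k = 22
k * phi^2 = 22 * 2.618034 = 57.596748
b_22 = floor(k * phi^2) = 57 (check: a_22 + k = 35 + 22 = 57)

57


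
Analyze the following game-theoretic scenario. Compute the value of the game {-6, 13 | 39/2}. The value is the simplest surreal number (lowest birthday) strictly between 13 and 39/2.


Left options: {-6, 13}, max = 13
Right options: {39/2}, min = 39/2
All options are numbers and max(Left) < min(Right), so by the simplicity theorem the value is the simplest (earliest-born) number strictly between 13 and 39/2.
Integers 14 through 19 all lie strictly between 13 and 39/2.
Among integers, the simplest (lowest birthday = smallest |n|; 0 is born on day 0, +-n on day n) is 14.
No non-integer in the interval can be simpler: if x is a non-integer in the interval, then floor(x) or ceil(x) also lies in the interval (the interval contains an integer), and both are proper prefixes of x's sign expansion, i.e. born earlier. So the game value is 14.
Game value = 14

14


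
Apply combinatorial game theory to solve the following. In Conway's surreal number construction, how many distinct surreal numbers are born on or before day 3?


Day 0: {|} = 0 is born. Count = 1.
Day n: the number of surreal numbers born by day n is 2^(n+1) - 1.
By day 0: 2^1 - 1 = 1
By day 1: 2^2 - 1 = 3
By day 2: 2^3 - 1 = 7
By day 3: 2^4 - 1 = 15
By day 3: 15 surreal numbers.

15


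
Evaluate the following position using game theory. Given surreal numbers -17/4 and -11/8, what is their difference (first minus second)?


x = -17/4, y = -11/8
Converting to common denominator: 8
x = -34/8, y = -11/8
x - y = -17/4 - -11/8 = -23/8

-23/8


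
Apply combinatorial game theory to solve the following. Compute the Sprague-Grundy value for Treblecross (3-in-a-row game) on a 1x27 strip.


Treblecross: place X on empty cells; 3-in-a-row wins.
Playing within two cells of an existing X lets the opponent win at once, so sensible play treats the cells i-2..i+2 around each X as dead. The player left with no safe cell loses, so this is a normal-play take-away game on strips of safe cells.
Placing X at cell i (0-indexed) of a strip of k safe cells leaves independent strips of sizes max(0, i-2) and max(0, k-i-3). Hence G(k) = mex{ G(max(0,i-2)) XOR G(max(0,k-i-3)) : 0 <= i < k }, with G(0) = 0.
G(1): splits (0,0):0^0=0 -> mex({0}) = 1
G(2): splits (0,0):0^0=0 -> mex({0}) = 1
G(3): splits (0,0):0^0=0 -> mex({0}) = 1
G(4): splits (0,1):0^1=1 (0,0):0^0=0 -> mex({0, 1}) = 2
G(5): splits (0,2):0^1=1 (0,1):0^1=1 (0,0):0^0=0 -> mex({0, 1}) = 2
G(6) = mex({1}) = 0
G(7) = mex({0, 1, 2}) = 3
G(8) = mex({0, 1, 2}) = 3
G(9) = mex({0, 2}) = 1
G(10) = mex({0, 2, 3}) = 1
G(11) = mex({0, 3}) = 1
G(12) = mex({1, 3}) = 0
G(13) = mex({0, 1, 2, 3}) = 4
G(14) = mex({0, 1, 2}) = 3
G(15) = mex({0, 1, 2}) = 3
G(16) = mex({0, 1, 2, 4}) = 3
G(17) = mex({0, 1, 3, 4}) = 2
G(18) = mex({0, 1, 3, 4}) = 2
G(19) = mex({0, 1, 3, 5}) = 2
G(20) = mex({0, 1, 2, 3, 5}) = 4
G(21) = mex({0, 1, 2, 3, 5}) = 4
G(22) = mex({1, 2, 6}) = 0
G(23) = mex({0, 1, 2, 3, 4, 6}) = 5
G(24) = mex({0, 1, 2, 3, 4}) = 5
G(25) = mex({0, 1, 3, 4, 7}) = 2
G(26) = mex({0, 1, 3, 4, 5, 7}) = 2
G(27) = mex({0, 1, 3, 5}) = 2
Therefore G(27) = 2.

2


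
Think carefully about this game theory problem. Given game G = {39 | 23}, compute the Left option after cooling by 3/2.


Original game: {39 | 23} (a switch {a | b} with a > b).
Cooling by t (for t below the temperature (a - b)/2 = 8) taxes each move by t: {a | b} cooled by t is {a - t | b + t}.
Cooling amount: t = 3/2
Cooled Left option: 39 - 3/2 = 75/2
Cooled Right option: 23 + 3/2 = 49/2
Cooled game: {75/2 | 49/2}
Left option = 75/2

75/2


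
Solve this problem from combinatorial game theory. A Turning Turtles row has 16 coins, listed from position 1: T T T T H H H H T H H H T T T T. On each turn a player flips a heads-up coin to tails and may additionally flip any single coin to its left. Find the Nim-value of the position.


Coins: T T T T H H H H T H H H T T T T
Key fact: a single head at position k behaves exactly like a Nim heap of size k (turning it to T and optionally flipping a coin at j < k corresponds to moving the heap from k to j, or to 0), and heads combine as a disjunctive sum (two heads at the same place would cancel, matching j XOR j = 0). So the Nim-value is the XOR of the 1-indexed positions of the heads.
Face-up positions (1-indexed): [5, 6, 7, 8, 10, 11, 12]
XOR 0 with 5: 0 XOR 5 = 5
XOR 5 with 6: 5 XOR 6 = 3
XOR 3 with 7: 3 XOR 7 = 4
XOR 4 with 8: 4 XOR 8 = 12
XOR 12 with 10: 12 XOR 10 = 6
XOR 6 with 11: 6 XOR 11 = 13
XOR 13 with 12: 13 XOR 12 = 1
Nim-value = 1

1


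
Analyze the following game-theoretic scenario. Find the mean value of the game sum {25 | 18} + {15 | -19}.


G1 = {25 | 18}, G2 = {15 | -19}
Each is a switch {a | b} with numbers a > b; its mean value is (a + b)/2, and mean value is additive over game sums: m(G1 + G2) = m(G1) + m(G2).
Mean of G1 = (25 + (18))/2 = 43/2 = 43/2
Mean of G2 = (15 + (-19))/2 = -4/2 = -2
Mean of G1 + G2 = 43/2 + -2 = 39/2

39/2


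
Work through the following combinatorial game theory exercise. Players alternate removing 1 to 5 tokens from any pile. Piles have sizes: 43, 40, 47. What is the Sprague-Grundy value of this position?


Subtraction set: {1, 2, 3, 4, 5}
For this subtraction set, G(n) = n mod 6 (period = max + 1 = 6).
Pile 1 (size 43): G(43) = 43 mod 6 = 1
Pile 2 (size 40): G(40) = 40 mod 6 = 4
Pile 3 (size 47): G(47) = 47 mod 6 = 5
Total Grundy value = XOR of all: 1 XOR 4 XOR 5 = 0

0


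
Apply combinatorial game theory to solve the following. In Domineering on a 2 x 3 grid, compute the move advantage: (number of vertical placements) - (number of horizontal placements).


Board is 2 x 3 (rows x cols).
Left (vertical) placements: (rows-1) * cols = 1 * 3 = 3
Right (horizontal) placements: rows * (cols-1) = 2 * 2 = 4
Advantage = Left - Right = 3 - 4 = -1

-1


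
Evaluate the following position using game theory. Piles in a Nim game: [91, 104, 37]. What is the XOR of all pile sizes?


We need the XOR (exclusive or) of all pile sizes.
After XOR-ing pile 1 (size 91): 0 XOR 91 = 91
After XOR-ing pile 2 (size 104): 91 XOR 104 = 51
After XOR-ing pile 3 (size 37): 51 XOR 37 = 22
The Nim-value of this position is 22.

22


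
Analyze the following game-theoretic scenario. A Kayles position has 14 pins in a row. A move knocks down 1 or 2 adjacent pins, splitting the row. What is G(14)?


Kayles: a move removes 1 or 2 adjacent pins from a contiguous row.
Removing pins from a row of k leaves two independent rows (a, b) with a + b = k - 1 (one pin) or a + b = k - 2 (two pins); an end removal gives a = 0.
By Sprague-Grundy, G(k) = mex{ G(a) XOR G(b) } over all these splits. G(0) = 0.
G(1): splits (0,0):0^0=0 -> mex({0}) = 1
G(2): splits (0,1):0^1=1 (0,0):0^0=0 -> mex({0, 1}) = 2
G(3): splits (0,2):0^2=2 (1,1):1^1=0 (0,1):0^1=1 -> mex({0, 1, 2}) = 3
G(4): splits (0,3):0^3=3 (1,2):1^2=3 (0,2):0^2=2 (1,1):1^1=0 -> mex({0, 2, 3}) = 1
G(5): splits (0,4):0^1=1 (1,3):1^3=2 (2,2):2^2=0 (0,3):0^3=3 (1,2):1^2=3 -> mex({0, 1, 2, 3}) = 4
G(6) = mex({0, 1, 2, 4}) = 3
G(7) = mex({0, 1, 3, 4, 5}) = 2
G(8) = mex({0, 2, 3, 5, 6}) = 1
G(9) = mex({0, 1, 2, 3, 6, 7}) = 4
G(10) = mex({0, 1, 3, 4, 5, 7}) = 2
G(11) = mex({0, 1, 2, 3, 4, 5}) = 6
G(12) = mex({0, 1, 2, 3, 5, 6, 7}) = 4
G(13) = mex({0, 2, 3, 4, 6, 7}) = 1
G(14) = mex({0, 1, 4, 5, 6, 7}) = 2
Therefore G(14) = 2.

2


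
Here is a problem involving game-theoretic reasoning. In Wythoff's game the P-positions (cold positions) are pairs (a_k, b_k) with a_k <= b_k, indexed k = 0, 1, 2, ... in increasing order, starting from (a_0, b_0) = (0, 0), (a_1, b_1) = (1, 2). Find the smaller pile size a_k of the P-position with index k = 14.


By Wythoff's theorem, a_k = floor(k * phi) and b_k = floor(k * phi^2) = a_k + k, where phi = (1 + sqrt(5))/2 is the golden ratio.
phi = (1 + sqrt(5))/2 = 1.618034
k = 14
k * phi = 14 * 1.618034 = 22.652476
a_14 = floor(k * phi) = 22

22


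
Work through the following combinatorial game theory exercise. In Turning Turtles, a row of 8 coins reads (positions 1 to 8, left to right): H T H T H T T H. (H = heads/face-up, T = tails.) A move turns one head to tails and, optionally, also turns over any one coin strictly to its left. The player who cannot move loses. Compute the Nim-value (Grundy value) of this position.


Coins: H T H T H T T H
Key fact: a single head at position k behaves exactly like a Nim heap of size k (turning it to T and optionally flipping a coin at j < k corresponds to moving the heap from k to j, or to 0), and heads combine as a disjunctive sum (two heads at the same place would cancel, matching j XOR j = 0). So the Nim-value is the XOR of the 1-indexed positions of the heads.
Face-up positions (1-indexed): [1, 3, 5, 8]
XOR 0 with 1: 0 XOR 1 = 1
XOR 1 with 3: 1 XOR 3 = 2
XOR 2 with 5: 2 XOR 5 = 7
XOR 7 with 8: 7 XOR 8 = 15
Nim-value = 15

15


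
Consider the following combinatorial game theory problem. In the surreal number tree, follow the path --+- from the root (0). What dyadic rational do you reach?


Sign expansion: --+-
Rule: track bounds (lo, hi), initially (-inf, +inf). On '+', the current value becomes lo and we move to the simplest number in (value, hi): value + 1 if hi = +inf, otherwise the midpoint (value + hi)/2. On '-', the current value becomes hi and we move to value - 1 if lo = -inf, otherwise the midpoint (lo + value)/2.
Start at 0.
Step 1: sign = -, move left. Bounds: (-inf, 0). Value = -1
Step 2: sign = -, move left. Bounds: (-inf, -1). Value = -2
Step 3: sign = +, move right. Bounds: (-2, -1). Value = -3/2
Step 4: sign = -, move left. Bounds: (-2, -3/2). Value = -7/4
The surreal number with sign expansion --+- is -7/4.

-7/4


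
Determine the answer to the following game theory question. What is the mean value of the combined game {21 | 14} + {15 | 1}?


G1 = {21 | 14}, G2 = {15 | 1}
Each is a switch {a | b} with numbers a > b; its mean value is (a + b)/2, and mean value is additive over game sums: m(G1 + G2) = m(G1) + m(G2).
Mean of G1 = (21 + (14))/2 = 35/2 = 35/2
Mean of G2 = (15 + (1))/2 = 16/2 = 8
Mean of G1 + G2 = 35/2 + 8 = 51/2

51/2


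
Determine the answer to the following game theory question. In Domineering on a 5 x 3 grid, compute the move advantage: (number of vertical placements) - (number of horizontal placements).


Board is 5 x 3 (rows x cols).
Left (vertical) placements: (rows-1) * cols = 4 * 3 = 12
Right (horizontal) placements: rows * (cols-1) = 5 * 2 = 10
Advantage = Left - Right = 12 - 10 = 2

2


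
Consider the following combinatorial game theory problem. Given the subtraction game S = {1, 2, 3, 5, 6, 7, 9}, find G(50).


The subtraction set is S = {1, 2, 3, 5, 6, 7, 9}.
G(k) = mex{ G(k - s) : s in S, s <= k }. We compute iteratively: G(0) = 0.
G(1) = mex({0}) = 1
G(2) = mex({0, 1}) = 2
G(3) = mex({0, 1, 2}) = 3
G(4) = mex({1, 2, 3}) = 0
G(5) = mex({0, 2, 3}) = 1
G(6) = mex({0, 1, 3}) = 2
G(7) = mex({0, 1, 2}) = 3
G(8) = mex({1, 2, 3}) = 0
G(9) = mex({0, 2, 3}) = 1
G(10) = mex({0, 1, 3}) = 2
G(11) = mex({0, 1, 2}) = 3
G(12) = mex({1, 2, 3}) = 0
Observe that G(4)..G(12) = 0, 1, 2, 3, 0, 1, 2, 3, 0 repeats G(0)..G(8) = 0, 1, 2, 3, 0, 1, 2, 3, 0.
For k >= max(S) = 9, G(k) is determined by the previous 9 values G(k-9)..G(k-1); a window of 9 consecutive values has recurred shifted by 4, so by induction G(k + 4) = G(k) for all k >= 0: the sequence is periodic from the start with period 4.
One period: G(0..3) = 0, 1, 2, 3.
50 mod 4 = 2, so G(50) = G(2) = 2.

2


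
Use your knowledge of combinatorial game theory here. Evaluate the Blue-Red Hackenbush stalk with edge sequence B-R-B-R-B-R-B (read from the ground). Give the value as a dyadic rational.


Edges (from ground): B-R-B-R-B-R-B
By Berlekamp's sign-expansion rule, a Blue-Red Hackenbush stalk has the value of the surreal number whose sign sequence is the edge sequence with B -> + and R -> -.
Sign sequence: +-+-+-+
Trace the sign expansion in the surreal number tree, starting from 0:
Edge 1: B (sign +) -> bounds (0, +inf), value = 1
Edge 2: R (sign -) -> bounds (0, 1), value = 1/2
Edge 3: B (sign +) -> bounds (1/2, 1), value = 3/4
Edge 4: R (sign -) -> bounds (1/2, 3/4), value = 5/8
Edge 5: B (sign +) -> bounds (5/8, 3/4), value = 11/16
Edge 6: R (sign -) -> bounds (5/8, 11/16), value = 21/32
Edge 7: B (sign +) -> bounds (21/32, 11/16), value = 43/64
Game value = 43/64

43/64


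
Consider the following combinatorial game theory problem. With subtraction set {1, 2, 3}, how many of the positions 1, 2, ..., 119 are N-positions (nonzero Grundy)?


Subtraction set S = {1, 2, 3}, so G(n) = n mod 4.
G(n) = 0 when n is a multiple of 4.
Multiples of 4 in [1, 119]: 29
N-positions (nonzero Grundy) = 119 - 29 = 90

90


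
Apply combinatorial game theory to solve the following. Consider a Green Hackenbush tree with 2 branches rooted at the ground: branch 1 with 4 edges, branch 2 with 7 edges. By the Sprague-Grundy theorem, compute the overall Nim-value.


The tree has 2 branches from the ground vertex.
In Green Hackenbush, the Nim-value of a simple path of length k is k.
Branch 1: length 4, Nim-value = 4
Branch 2: length 7, Nim-value = 7
Total Nim-value = XOR of all branch values:
0 XOR 4 = 4
4 XOR 7 = 3
Nim-value of the tree = 3

3


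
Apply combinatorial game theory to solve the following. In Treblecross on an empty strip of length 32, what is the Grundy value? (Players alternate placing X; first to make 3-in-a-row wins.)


Treblecross: place X on empty cells; 3-in-a-row wins.
Playing within two cells of an existing X lets the opponent win at once, so sensible play treats the cells i-2..i+2 around each X as dead. The player left with no safe cell loses, so this is a normal-play take-away game on strips of safe cells.
Placing X at cell i (0-indexed) of a strip of k safe cells leaves independent strips of sizes max(0, i-2) and max(0, k-i-3). Hence G(k) = mex{ G(max(0,i-2)) XOR G(max(0,k-i-3)) : 0 <= i < k }, with G(0) = 0.
G(1): splits (0,0):0^0=0 -> mex({0}) = 1
G(2): splits (0,0):0^0=0 -> mex({0}) = 1
G(3): splits (0,0):0^0=0 -> mex({0}) = 1
G(4): splits (0,1):0^1=1 (0,0):0^0=0 -> mex({0, 1}) = 2
G(5): splits (0,2):0^1=1 (0,1):0^1=1 (0,0):0^0=0 -> mex({0, 1}) = 2
G(6) = mex({1}) = 0
G(7) = mex({0, 1, 2}) = 3
G(8) = mex({0, 1, 2}) = 3
G(9) = mex({0, 2}) = 1
G(10) = mex({0, 2, 3}) = 1
G(11) = mex({0, 3}) = 1
G(12) = mex({1, 3}) = 0
G(13) = mex({0, 1, 2, 3}) = 4
G(14) = mex({0, 1, 2}) = 3
G(15) = mex({0, 1, 2}) = 3
G(16) = mex({0, 1, 2, 4}) = 3
G(17) = mex({0, 1, 3, 4}) = 2
G(18) = mex({0, 1, 3, 4}) = 2
G(19) = mex({0, 1, 3, 5}) = 2
G(20) = mex({0, 1, 2, 3, 5}) = 4
G(21) = mex({0, 1, 2, 3, 5}) = 4
G(22) = mex({1, 2, 6}) = 0
G(23) = mex({0, 1, 2, 3, 4, 6}) = 5
G(24) = mex({0, 1, 2, 3, 4}) = 5
G(25) = mex({0, 1, 3, 4, 7}) = 2
G(26) = mex({0, 1, 3, 4, 5, 7}) = 2
G(27) = mex({0, 1, 3, 5}) = 2
G(28) = mex({0, 1, 2, 5}) = 3
G(29) = mex({0, 1, 2, 4, 5, 6}) = 3
G(30) = mex({1, 2, 4, 6}) = 0
G(31) = mex({0, 1, 2, 3, 4, 6}) = 5
G(32) = mex({1, 2, 3, 4, 7}) = 0
Therefore G(32) = 0.

0


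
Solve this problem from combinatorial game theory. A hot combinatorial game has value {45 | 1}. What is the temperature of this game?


The game is {45 | 1}, a switch {a | b} with numbers a > b.
Cooling {a | b} by t gives {a - t | b + t}, which stops being hot when a - t = b + t, i.e. at t = (a - b)/2. So the temperature of a switch is (a - b)/2.
Temperature = (Left option - Right option) / 2
= (45 - (1)) / 2
= 44 / 2
= 22

22


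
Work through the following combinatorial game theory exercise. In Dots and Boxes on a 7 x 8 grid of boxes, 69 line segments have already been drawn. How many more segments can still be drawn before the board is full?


Grid: 7 x 8 boxes, i.e. 8 rows and 9 columns of dots.
Horizontal edges: (rows + 1) * cols = 8 * 8 = 64
Vertical edges: rows * (cols + 1) = 7 * 9 = 63
Total edges: 64 + 63 = 127
Edges drawn: 69
Remaining: 127 - 69 = 58

58


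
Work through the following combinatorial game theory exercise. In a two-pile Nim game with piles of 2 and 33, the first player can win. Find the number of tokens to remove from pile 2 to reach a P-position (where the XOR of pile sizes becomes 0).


Piles: 2 and 33
Current XOR: 2 XOR 33 = 35 (non-zero, so this is an N-position).
To make the XOR zero, we need to find a move that balances the piles.
For pile 2 (size 33): target = 33 XOR 35 = 2
We reduce pile 2 from 33 to 2.
Tokens removed: 33 - 2 = 31
Verification: 2 XOR 2 = 0

31


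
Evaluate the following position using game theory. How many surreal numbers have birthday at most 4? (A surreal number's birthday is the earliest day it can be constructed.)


Day 0: {|} = 0 is born. Count = 1.
Day n: the number of surreal numbers born by day n is 2^(n+1) - 1.
By day 0: 2^1 - 1 = 1
By day 1: 2^2 - 1 = 3
By day 2: 2^3 - 1 = 7
By day 3: 2^4 - 1 = 15
By day 4: 2^5 - 1 = 31
By day 4: 31 surreal numbers.

31


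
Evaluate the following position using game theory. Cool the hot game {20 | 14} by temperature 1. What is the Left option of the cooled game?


Original game: {20 | 14} (a switch {a | b} with a > b).
Cooling by t (for t below the temperature (a - b)/2 = 3) taxes each move by t: {a | b} cooled by t is {a - t | b + t}.
Cooling amount: t = 1
Cooled Left option: 20 - 1 = 19
Cooled Right option: 14 + 1 = 15
Cooled game: {19 | 15}
Left option = 19

19


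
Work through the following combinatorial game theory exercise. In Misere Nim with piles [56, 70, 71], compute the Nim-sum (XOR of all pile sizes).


We need the XOR (exclusive or) of all pile sizes.
After XOR-ing pile 1 (size 56): 0 XOR 56 = 56
After XOR-ing pile 2 (size 70): 56 XOR 70 = 126
After XOR-ing pile 3 (size 71): 126 XOR 71 = 57
The Nim-value of this position is 57.

57


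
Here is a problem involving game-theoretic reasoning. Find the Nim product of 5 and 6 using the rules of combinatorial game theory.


Nim multiplication is bilinear over XOR: (u XOR v) * w = (u*w) XOR (v*w).
So we split each operand into its bit components and XOR the pairwise Nim products.
5 = 1 + 4 (as XOR of powers of 2).
6 = 2 + 4 (as XOR of powers of 2).
Using the standard Nim-product table on single bits:
  2*2 = 3,   2*4 = 8,   2*8 = 12,
  4*4 = 6,   4*8 = 11,  8*8 = 13,
and  1*x = x (identity), k*l = l*k (commutative).
Pairwise Nim products:
  1 * 2 = 2
  1 * 4 = 4
  4 * 2 = 8
  4 * 4 = 6
XOR them: 2 XOR 4 XOR 8 XOR 6 = 8.
Result: 5 * 6 = 8 (in Nim).

8


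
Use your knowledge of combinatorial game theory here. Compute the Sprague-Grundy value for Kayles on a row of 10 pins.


Kayles: a move removes 1 or 2 adjacent pins from a contiguous row.
Removing pins from a row of k leaves two independent rows (a, b) with a + b = k - 1 (one pin) or a + b = k - 2 (two pins); an end removal gives a = 0.
By Sprague-Grundy, G(k) = mex{ G(a) XOR G(b) } over all these splits. G(0) = 0.
G(1): splits (0,0):0^0=0 -> mex({0}) = 1
G(2): splits (0,1):0^1=1 (0,0):0^0=0 -> mex({0, 1}) = 2
G(3): splits (0,2):0^2=2 (1,1):1^1=0 (0,1):0^1=1 -> mex({0, 1, 2}) = 3
G(4): splits (0,3):0^3=3 (1,2):1^2=3 (0,2):0^2=2 (1,1):1^1=0 -> mex({0, 2, 3}) = 1
G(5): splits (0,4):0^1=1 (1,3):1^3=2 (2,2):2^2=0 (0,3):0^3=3 (1,2):1^2=3 -> mex({0, 1, 2, 3}) = 4
G(6) = mex({0, 1, 2, 4}) = 3
G(7) = mex({0, 1, 3, 4, 5}) = 2
G(8) = mex({0, 2, 3, 5, 6}) = 1
G(9) = mex({0, 1, 2, 3, 6, 7}) = 4
G(10) = mex({0, 1, 3, 4, 5, 7}) = 2
Therefore G(10) = 2.

2


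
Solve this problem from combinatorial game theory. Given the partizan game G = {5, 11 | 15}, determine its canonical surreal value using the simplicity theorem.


Left options: {5, 11}, max = 11
Right options: {15}, min = 15
All options are numbers and max(Left) < min(Right), so by the simplicity theorem the value is the simplest (earliest-born) number strictly between 11 and 15.
Integers 12 through 14 all lie strictly between 11 and 15.
Among integers, the simplest (lowest birthday = smallest |n|; 0 is born on day 0, +-n on day n) is 12.
No non-integer in the interval can be simpler: if x is a non-integer in the interval, then floor(x) or ceil(x) also lies in the interval (the interval contains an integer), and both are proper prefixes of x's sign expansion, i.e. born earlier. So the game value is 12.
Game value = 12

12
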